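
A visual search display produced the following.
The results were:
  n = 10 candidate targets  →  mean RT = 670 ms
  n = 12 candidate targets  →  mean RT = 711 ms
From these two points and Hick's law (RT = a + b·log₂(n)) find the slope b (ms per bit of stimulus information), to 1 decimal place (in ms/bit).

155.9 ms/bit

The slope on a log₂ axis is (711 − 670) / (3.5850 − 3.3219) = 155.873 ms/bit.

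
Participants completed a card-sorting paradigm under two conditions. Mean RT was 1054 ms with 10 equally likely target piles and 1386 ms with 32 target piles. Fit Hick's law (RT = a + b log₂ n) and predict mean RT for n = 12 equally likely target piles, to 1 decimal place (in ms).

1106.0 ms

RT is linear in log₂ n, so two points fix the line:
  b = (1386 − 1054) / (log₂ 32 − log₂ 10) = 332 / (5 − 3.3219) = 197.846 ms/bit
  a = 1054 − 197.846 × 3.3219 = 396.769 ms
Then RT(12) = 396.769 + 197.846 × log₂ 12 = 396.769 + 197.846 × 3.5850 ≈ 1106.040 ms.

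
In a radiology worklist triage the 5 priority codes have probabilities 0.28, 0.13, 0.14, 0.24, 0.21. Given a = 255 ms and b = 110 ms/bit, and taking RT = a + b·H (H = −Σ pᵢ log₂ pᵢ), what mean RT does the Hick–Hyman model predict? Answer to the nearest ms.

Entropy contributions −pᵢ log₂ pᵢ: 0.5142, 0.3826, 0.3971, 0.4941, 0.4728; sum H = 2.2609 bits.
RT = a + bH = 255 + 110·2.2609 = 503.70 ms.

504 ms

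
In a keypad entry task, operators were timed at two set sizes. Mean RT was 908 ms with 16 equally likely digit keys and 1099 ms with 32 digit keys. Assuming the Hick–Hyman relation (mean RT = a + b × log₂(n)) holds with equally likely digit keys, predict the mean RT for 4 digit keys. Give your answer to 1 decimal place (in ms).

526.0 ms

Solve the two-equation system in a and b:
  b = (1099 − 908) / (log₂ 32 − log₂ 16) = 191 / (5 − 4) = 191.000 ms/bit
  a = 908 − 191.000 × 4 = 144.000 ms
Then RT(4) = 144.000 + 191.000 × log₂ 4 = 144.000 + 191.000 × 2 ≈ 526.000 ms.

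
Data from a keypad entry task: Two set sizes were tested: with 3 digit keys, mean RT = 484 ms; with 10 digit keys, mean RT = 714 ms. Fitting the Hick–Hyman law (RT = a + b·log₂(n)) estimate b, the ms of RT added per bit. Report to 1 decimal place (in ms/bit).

Slope: b = (714 − 484) / (log₂ 10 − log₂ 3) = 230/1.7370 = 132.415 ms/bit.

132.4 ms/bit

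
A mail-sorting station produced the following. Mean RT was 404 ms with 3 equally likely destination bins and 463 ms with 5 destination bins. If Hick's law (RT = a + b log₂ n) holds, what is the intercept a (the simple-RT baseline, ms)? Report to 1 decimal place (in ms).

Slope: b = (463 − 404) / (log₂ 5 − log₂ 3) = 59/0.7370 = 80.058 ms/bit.
Intercept: a = 404 − 80.058·log₂(3) = 277.111 ms.

277.1 ms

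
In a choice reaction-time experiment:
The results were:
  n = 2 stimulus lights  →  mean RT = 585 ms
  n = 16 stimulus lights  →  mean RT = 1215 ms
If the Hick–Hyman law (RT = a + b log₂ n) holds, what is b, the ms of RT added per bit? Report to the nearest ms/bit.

210 ms/bit

The slope on a log₂ axis is (1215 − 585) / (4 − 1) = 210 ms/bit.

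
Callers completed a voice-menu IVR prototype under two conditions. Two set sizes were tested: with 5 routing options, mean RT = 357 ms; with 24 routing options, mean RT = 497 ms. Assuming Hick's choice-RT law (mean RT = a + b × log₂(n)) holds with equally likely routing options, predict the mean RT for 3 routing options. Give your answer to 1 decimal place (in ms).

Solve the two-equation system in a and b:
  b = (497 − 357) / (log₂ 24 − log₂ 5) = 140 / (4.5850 − 2.3219) = 61.864 ms/bit
  a = 357 − 61.864 × 2.3219 = 213.357 ms
Then RT(3) = 213.357 + 61.864 × log₂ 3 = 213.357 + 61.864 × 1.5850 ≈ 311.408 ms.

311.4 ms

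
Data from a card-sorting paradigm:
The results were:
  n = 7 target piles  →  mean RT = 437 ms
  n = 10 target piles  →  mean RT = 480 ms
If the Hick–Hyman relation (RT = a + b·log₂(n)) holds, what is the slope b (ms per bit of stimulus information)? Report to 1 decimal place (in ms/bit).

83.6 ms/bit

b = (RT₂ − RT₁)/(log₂ n₂ − log₂ n₁) = (480 − 437)/(3.3219 − 2.8074) = 83.564 ms/bit.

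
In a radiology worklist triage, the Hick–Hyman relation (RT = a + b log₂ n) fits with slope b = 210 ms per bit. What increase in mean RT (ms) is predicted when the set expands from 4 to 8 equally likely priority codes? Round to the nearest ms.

The intercept a cancels: ΔRT = b·(log₂ n₂ − log₂ n₁) = b·log₂(n₂/n₁).
log₂(8) − log₂(4) = log₂(8/4) = log₂(2) = 1.
ΔRT = 210 × 1.0000 = 210.000 ms.

210 ms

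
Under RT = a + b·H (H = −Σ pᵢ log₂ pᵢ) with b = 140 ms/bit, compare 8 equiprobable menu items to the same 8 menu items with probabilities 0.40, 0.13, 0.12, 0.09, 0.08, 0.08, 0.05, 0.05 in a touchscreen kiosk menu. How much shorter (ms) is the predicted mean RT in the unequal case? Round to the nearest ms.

55 ms

The RT saving is b·ΔH. Equiprobable H₀ = log₂(8) = 3.0000 bits; with the given probabilities H = 2.6063 bits.
b·(H₀ − H) = 140 × (3.0000 − 2.6063) = 55.11 ms.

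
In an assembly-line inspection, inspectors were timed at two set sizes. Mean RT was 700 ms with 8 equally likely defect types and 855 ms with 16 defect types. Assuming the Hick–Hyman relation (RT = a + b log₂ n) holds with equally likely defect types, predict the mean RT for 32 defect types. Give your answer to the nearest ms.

With log₂ n on the abscissa the relation is linear; from the two conditions:
  b = (855 − 700) / (log₂ 16 − log₂ 8) = 155 / (4 − 3) = 155 ms/bit
  a = 700 − 155 × 3 = 235 ms
Then RT(32) = 235 + 155 × log₂ 32 = 235 + 155 × 5 ≈ 1010.000 ms.

1010 ms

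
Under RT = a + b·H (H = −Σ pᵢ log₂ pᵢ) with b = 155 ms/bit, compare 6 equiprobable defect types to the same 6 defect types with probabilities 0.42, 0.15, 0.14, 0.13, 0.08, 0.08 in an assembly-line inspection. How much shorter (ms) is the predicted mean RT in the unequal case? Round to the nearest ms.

The RT saving is b·ΔH. Equiprobable H₀ = log₂(6) = 2.5850 bits; with the given probabilities H = 2.2990 bits.
b·(H₀ − H) = 155 × (2.5850 − 2.2990) = 44.33 ms.

44 ms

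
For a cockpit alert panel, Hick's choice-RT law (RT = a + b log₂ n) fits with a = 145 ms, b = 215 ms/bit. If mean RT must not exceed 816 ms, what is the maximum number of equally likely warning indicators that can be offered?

8

Set 145 + 215·log₂ n ≤ 816 → log₂ n ≤ (816 − 145)/215 = 3.1209.
So n ≤ 2^3.1209 = 8.699; the largest integer n is 8.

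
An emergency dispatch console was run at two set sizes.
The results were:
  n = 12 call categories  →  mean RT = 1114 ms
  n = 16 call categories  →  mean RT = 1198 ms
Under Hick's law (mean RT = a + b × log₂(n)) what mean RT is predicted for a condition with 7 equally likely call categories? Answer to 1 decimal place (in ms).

Solve the two-equation system in a and b:
  b = (1198 − 1114) / (log₂ 16 − log₂ 12) = 84 / (4 − 3.5850) = 202.391 ms/bit
  a = 1114 − 202.391 × 3.5850 = 388.435 ms
Then RT(7) = 388.435 + 202.391 × log₂ 7 = 388.435 + 202.391 × 2.8074 ≈ 956.619 ms.

956.6 ms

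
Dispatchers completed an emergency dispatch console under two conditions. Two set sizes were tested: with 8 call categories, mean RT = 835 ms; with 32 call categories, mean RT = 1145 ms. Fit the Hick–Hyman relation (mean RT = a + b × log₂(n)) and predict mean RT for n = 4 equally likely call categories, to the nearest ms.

RT is linear in log₂ n, so two points fix the line:
  b = (1145 − 835) / (log₂ 32 − log₂ 8) = 310 / (5 − 3) = 155 ms/bit
  a = 835 − 155 × 3 = 370 ms
Then RT(4) = 370 + 155 × log₂ 4 = 370 + 155 × 2 ≈ 680.000 ms.

680 ms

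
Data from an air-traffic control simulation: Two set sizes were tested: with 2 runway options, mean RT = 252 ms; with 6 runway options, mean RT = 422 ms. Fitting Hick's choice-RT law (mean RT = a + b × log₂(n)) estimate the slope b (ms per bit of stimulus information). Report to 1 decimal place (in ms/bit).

107.3 ms/bit

b = (RT₂ − RT₁)/(log₂ n₂ − log₂ n₁) = (422 − 252)/(2.5850 − 1) = 107.258 ms/bit.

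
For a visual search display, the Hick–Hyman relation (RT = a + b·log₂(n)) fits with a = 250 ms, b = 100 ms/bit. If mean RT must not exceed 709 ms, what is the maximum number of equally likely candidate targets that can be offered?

100·log₂ n ≤ 709 − 250 = 459, giving log₂ n ≤ 4.5900 and n ≤ 24.084. The largest whole number is 24.

24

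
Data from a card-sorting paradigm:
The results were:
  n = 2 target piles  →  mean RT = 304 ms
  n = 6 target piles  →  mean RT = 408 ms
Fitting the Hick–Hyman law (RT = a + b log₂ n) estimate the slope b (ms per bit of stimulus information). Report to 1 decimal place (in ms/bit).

The slope on a log₂ axis is (408 − 304) / (2.5850 − 1) = 65.617 ms/bit.

65.6 ms/bit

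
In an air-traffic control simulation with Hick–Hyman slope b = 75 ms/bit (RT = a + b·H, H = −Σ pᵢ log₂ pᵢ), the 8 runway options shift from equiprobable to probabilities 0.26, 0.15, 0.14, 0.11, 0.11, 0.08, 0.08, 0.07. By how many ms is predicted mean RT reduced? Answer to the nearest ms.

10 ms

Equiprobable entropy H₀ = log₂ 8 = 3.0000 bits.
Skewed entropy H = −Σ pᵢ log₂ pᵢ = 2.8651 bits.
ΔRT = b·(H₀ − H) = 75 × 0.1349 = 10.12 ms.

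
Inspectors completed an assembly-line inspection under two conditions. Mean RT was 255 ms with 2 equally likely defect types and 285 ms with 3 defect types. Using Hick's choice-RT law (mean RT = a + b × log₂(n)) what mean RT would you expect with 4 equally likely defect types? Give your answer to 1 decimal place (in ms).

306.3 ms

With log₂ n on the abscissa the relation is linear; from the two conditions:
  b = (285 − 255) / (log₂ 3 − log₂ 2) = 30 / (1.5850 − 1) = 51.285 ms/bit
  a = 255 − 51.285 × 1 = 203.715 ms
Then RT(4) = 203.715 + 51.285 × log₂ 4 = 203.715 + 51.285 × 2 ≈ 306.285 ms.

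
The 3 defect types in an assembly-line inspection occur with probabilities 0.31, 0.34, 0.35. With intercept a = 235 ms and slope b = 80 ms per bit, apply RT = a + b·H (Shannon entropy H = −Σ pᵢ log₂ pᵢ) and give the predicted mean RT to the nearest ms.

362 ms

H = 0.31·log₂(1/0.31) + 0.34·log₂(1/0.34) + 0.35·log₂(1/0.35) = 1.5831 bits.
RT = 235 + 80 × 1.5831 = 361.65 ms.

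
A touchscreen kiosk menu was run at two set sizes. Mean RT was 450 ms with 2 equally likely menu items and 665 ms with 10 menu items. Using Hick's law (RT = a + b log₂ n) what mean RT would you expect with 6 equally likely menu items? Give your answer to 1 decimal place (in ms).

596.8 ms

RT is linear in log₂ n, so two points fix the line:
  b = (665 − 450) / (log₂ 10 − log₂ 2) = 215 / (3.3219 − 1) = 92.595 ms/bit
  a = 450 − 92.595 × 1 = 357.405 ms
Then RT(6) = 357.405 + 92.595 × log₂ 6 = 357.405 + 92.595 × 2.5850 ≈ 596.760 ms.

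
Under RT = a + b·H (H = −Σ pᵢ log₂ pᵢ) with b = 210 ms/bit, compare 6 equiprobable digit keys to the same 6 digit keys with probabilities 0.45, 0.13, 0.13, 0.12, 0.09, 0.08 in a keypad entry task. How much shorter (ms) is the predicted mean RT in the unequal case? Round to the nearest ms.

Equiprobable entropy H₀ = log₂ 6 = 2.5850 bits.
Skewed entropy H = −Σ pᵢ log₂ pᵢ = 2.2549 bits.
ΔRT = b·(H₀ − H) = 210 × 0.3300 = 69.31 ms.

69 ms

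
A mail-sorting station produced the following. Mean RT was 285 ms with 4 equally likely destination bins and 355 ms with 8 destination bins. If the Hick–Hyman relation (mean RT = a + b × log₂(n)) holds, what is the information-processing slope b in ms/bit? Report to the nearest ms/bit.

70 ms/bit

b = (RT₂ − RT₁)/(log₂ n₂ − log₂ n₁) = (355 − 285)/(3 − 2) = 70 ms/bit.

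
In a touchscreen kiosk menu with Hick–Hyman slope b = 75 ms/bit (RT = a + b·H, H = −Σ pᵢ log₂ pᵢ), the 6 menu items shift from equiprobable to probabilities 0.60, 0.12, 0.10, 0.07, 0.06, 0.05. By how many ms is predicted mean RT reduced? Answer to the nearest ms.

54 ms

Equiprobable entropy H₀ = log₂ 6 = 2.5850 bits.
Skewed entropy H = −Σ pᵢ log₂ pᵢ = 1.8696 bits.
ΔRT = b·(H₀ − H) = 75 × 0.7153 = 53.65 ms.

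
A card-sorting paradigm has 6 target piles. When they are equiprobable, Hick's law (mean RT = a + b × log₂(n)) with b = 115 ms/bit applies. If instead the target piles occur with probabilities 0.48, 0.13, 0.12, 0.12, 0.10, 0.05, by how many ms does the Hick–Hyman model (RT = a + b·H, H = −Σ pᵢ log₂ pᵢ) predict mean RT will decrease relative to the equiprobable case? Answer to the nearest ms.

47 ms

The RT saving is b·ΔH. Equiprobable H₀ = log₂(6) = 2.5850 bits; with the given probabilities H = 2.1733 bits.
b·(H₀ − H) = 115 × (2.5850 − 2.1733) = 47.34 ms.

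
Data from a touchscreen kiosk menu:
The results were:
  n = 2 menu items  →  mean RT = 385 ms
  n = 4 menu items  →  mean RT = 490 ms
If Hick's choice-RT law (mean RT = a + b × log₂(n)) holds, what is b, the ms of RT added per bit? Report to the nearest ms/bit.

105 ms/bit

Slope: b = (490 − 385) / (log₂ 4 − log₂ 2) = 105/1.0000 = 105 ms/bit.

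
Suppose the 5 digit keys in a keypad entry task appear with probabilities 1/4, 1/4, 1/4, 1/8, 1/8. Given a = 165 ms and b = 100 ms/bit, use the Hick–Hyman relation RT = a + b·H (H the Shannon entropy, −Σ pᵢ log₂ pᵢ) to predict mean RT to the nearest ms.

Each term −pᵢ log₂ pᵢ: 0.25·2 + 0.25·2 + 0.25·2 + 0.125·3 + 0.125·3; summed, H = 2.250 bits.
Mean RT = a + bH = 165 + 100·2.250 = 390.00 ms.

390 ms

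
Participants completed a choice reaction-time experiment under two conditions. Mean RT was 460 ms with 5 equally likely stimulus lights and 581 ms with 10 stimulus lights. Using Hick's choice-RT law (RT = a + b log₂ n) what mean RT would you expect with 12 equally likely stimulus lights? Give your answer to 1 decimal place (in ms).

612.8 ms

Fit slope and intercept:
  b = (581 − 460) / (log₂ 10 − log₂ 5) = 121 / (3.3219 − 2.3219) = 121.000 ms/bit
  a = 460 − 121.000 × 2.3219 = 179.047 ms
Then RT(12) = 179.047 + 121.000 × log₂ 12 = 179.047 + 121.000 × 3.5850 ≈ 612.827 ms.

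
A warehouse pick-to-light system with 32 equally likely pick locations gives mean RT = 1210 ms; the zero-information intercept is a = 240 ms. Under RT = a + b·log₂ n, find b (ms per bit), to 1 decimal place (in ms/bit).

194.0 ms/bit

log₂(32) = 5 bits.
b = (RT − a)/log₂ n = (1210 − 240) / 5 = 194.000 ms/bit.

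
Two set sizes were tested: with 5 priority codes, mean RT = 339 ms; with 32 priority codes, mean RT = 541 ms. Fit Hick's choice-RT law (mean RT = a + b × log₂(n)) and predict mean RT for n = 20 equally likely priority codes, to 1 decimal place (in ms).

489.9 ms

With log₂ n on the abscissa the relation is linear; from the two conditions:
  b = (541 − 339) / (log₂ 32 − log₂ 5) = 202 / (5 − 2.3219) = 75.427 ms/bit
  a = 339 − 75.427 × 2.3219 = 163.863 ms
Then RT(20) = 163.863 + 75.427 × log₂ 20 = 163.863 + 75.427 × 4.3219 ≈ 489.855 ms.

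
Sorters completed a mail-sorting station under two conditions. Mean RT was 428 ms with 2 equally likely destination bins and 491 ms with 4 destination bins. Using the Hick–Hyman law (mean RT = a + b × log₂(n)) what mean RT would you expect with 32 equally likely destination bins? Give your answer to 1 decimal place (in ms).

680.0 ms

With log₂ n on the abscissa the relation is linear; from the two conditions:
  b = (491 − 428) / (log₂ 4 − log₂ 2) = 63 / (2 − 1) = 63.000 ms/bit
  a = 428 − 63.000 × 1 = 365.000 ms
Then RT(32) = 365.000 + 63.000 × log₂ 32 = 365.000 + 63.000 × 5 ≈ 680.000 ms.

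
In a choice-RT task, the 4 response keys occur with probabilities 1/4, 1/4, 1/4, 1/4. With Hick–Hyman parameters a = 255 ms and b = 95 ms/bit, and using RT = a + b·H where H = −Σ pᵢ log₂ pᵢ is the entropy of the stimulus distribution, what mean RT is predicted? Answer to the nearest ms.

H = −Σ pᵢ log₂ pᵢ = 0.25·2 + 0.25·2 + 0.25·2 + 0.25·2 = 2.000 bits.
RT = 255 + 95 × 2.000 = 445.00 ms.

445 ms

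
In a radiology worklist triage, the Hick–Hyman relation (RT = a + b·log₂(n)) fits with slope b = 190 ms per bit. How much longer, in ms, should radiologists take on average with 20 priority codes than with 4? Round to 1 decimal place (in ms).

ΔRT = (a + b log₂ n₂) − (a + b log₂ n₁) = b·(log₂ n₂ − log₂ n₁).
log₂(20) − log₂(4) = 4.3219 − 2 = 2.3219.
ΔRT = 190 × 2.3219 = 441.166 ms.

441.2 ms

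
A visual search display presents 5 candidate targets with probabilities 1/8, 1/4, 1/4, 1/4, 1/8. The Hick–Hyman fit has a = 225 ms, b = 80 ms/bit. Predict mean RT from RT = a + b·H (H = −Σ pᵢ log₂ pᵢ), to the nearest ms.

H = −Σ pᵢ log₂ pᵢ = 0.125·3 + 0.25·2 + 0.25·2 + 0.25·2 + 0.125·3 = 2.250 bits.
RT = 225 + 80 × 2.250 = 405.00 ms.

405 ms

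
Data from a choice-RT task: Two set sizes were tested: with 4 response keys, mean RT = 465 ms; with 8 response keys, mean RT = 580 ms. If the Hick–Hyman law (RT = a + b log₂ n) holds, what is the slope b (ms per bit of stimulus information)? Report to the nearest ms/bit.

115 ms/bit

b = (RT₂ − RT₁)/(log₂ n₂ − log₂ n₁) = (580 − 465)/(3 − 2) = 115 ms/bit.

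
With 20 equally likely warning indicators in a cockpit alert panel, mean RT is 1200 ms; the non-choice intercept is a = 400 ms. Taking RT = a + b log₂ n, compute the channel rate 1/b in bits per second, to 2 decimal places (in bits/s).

b = (1200 − 400)/log₂ 20 = 800/4.3219 = 185.103 ms per bit = 0.18510 s/bit; the reciprocal is 5.402 bits/s.

5.40 bits/s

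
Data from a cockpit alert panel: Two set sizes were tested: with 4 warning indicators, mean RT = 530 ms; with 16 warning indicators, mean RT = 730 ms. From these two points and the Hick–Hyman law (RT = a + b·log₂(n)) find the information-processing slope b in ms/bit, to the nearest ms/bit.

b = (RT₂ − RT₁)/(log₂ n₂ − log₂ n₁) = (730 − 530)/(4 − 2) = 100 ms/bit.

100 ms/bit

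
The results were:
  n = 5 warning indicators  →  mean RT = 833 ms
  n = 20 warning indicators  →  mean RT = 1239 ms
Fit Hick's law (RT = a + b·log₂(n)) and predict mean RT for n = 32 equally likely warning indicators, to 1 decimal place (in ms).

1376.6 ms

With log₂ n on the abscissa the relation is linear; from the two conditions:
  b = (1239 − 833) / (log₂ 20 − log₂ 5) = 406 / (4.3219 − 2.3219) = 203.000 ms/bit
  a = 833 − 203.000 × 2.3219 = 361.649 ms
Then RT(32) = 361.649 + 203.000 × log₂ 32 = 361.649 + 203.000 × 5 ≈ 1376.649 ms.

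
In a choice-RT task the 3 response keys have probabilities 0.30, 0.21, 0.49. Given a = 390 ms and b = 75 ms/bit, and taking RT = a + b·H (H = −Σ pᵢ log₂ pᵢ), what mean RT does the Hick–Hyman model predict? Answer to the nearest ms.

502 ms

Entropy contributions −pᵢ log₂ pᵢ: 0.5211, 0.4728, 0.5043; sum H = 1.4982 bits.
RT = a + bH = 390 + 75·1.4982 = 502.36 ms.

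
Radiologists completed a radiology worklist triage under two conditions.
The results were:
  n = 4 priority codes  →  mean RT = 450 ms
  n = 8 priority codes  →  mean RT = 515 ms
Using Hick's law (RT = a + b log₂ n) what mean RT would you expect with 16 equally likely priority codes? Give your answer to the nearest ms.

Solve the two-equation system in a and b:
  b = (515 − 450) / (log₂ 8 − log₂ 4) = 65 / (3 − 2) = 65 ms/bit
  a = 450 − 65 × 2 = 320 ms
Then RT(16) = 320 + 65 × log₂ 16 = 320 + 65 × 4 ≈ 580.000 ms.

580 ms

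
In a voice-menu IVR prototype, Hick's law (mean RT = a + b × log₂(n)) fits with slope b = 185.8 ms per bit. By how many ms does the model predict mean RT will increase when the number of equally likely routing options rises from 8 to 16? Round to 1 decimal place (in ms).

Only the slope matters, since a is common to both: ΔRT = b·log₂(n₂/n₁).
log₂(16) − log₂(8) = log₂(16/8) = log₂(2) = 1.
ΔRT = 185.8 × 1.0000 = 185.800 ms.

185.8 ms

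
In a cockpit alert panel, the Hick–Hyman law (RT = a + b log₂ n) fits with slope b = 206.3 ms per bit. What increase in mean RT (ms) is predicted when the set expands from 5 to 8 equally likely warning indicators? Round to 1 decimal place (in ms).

Only the slope matters, since a is common to both: ΔRT = b·log₂(n₂/n₁).
log₂(8) − log₂(5) = 3 − 2.3219 = 0.6781.
ΔRT = 206.3 × 0.6781 = 139.886 ms.

139.9 ms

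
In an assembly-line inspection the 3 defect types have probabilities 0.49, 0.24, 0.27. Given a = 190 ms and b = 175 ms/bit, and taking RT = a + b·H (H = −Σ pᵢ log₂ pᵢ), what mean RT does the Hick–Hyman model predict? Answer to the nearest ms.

454 ms

H = 0.49·log₂(1/0.49) + 0.24·log₂(1/0.24) + 0.27·log₂(1/0.27) = 1.5084 bits.
RT = 190 + 175 × 1.5084 = 453.98 ms.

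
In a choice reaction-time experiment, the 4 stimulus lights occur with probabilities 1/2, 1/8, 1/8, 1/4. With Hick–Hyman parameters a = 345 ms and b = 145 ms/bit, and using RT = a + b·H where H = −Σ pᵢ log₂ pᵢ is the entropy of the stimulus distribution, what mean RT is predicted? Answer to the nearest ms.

599 ms

H = −Σ pᵢ log₂ pᵢ = 0.5·1 + 0.125·3 + 0.125·3 + 0.25·2 = 1.750 bits.
RT = 345 + 145 × 1.750 = 598.75 ms.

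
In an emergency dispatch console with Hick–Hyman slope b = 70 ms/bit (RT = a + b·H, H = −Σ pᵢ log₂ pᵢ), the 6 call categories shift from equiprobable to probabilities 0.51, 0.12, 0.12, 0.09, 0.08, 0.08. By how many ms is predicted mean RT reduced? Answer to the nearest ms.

The RT saving is b·ΔH. Equiprobable H₀ = log₂(6) = 2.5850 bits; with the given probabilities H = 2.1252 bits.
b·(H₀ − H) = 70 × (2.5850 − 2.1252) = 32.18 ms.

32 ms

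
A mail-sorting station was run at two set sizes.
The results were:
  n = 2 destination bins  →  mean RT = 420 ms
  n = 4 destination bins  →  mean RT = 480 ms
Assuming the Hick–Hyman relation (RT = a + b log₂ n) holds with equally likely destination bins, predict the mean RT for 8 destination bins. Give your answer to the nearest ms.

Solve the two-equation system in a and b:
  b = (480 − 420) / (log₂ 4 − log₂ 2) = 60 / (2 − 1) = 60 ms/bit
  a = 420 − 60 × 1 = 360 ms
Then RT(8) = 360 + 60 × log₂ 8 = 360 + 60 × 3 ≈ 540.000 ms.

540 ms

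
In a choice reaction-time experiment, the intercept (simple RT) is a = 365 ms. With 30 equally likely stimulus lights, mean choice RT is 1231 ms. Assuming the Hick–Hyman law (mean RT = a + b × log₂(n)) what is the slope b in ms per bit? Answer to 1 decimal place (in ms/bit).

176.5 ms/bit

log₂(30) = 4.9069 bits.
b = (RT − a)/log₂ n = (1231 − 365) / 4.9069 = 176.487 ms/bit.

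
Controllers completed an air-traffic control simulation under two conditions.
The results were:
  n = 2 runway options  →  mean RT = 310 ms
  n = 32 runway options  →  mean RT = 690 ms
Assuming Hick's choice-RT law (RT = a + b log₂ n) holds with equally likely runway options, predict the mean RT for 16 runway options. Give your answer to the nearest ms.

595 ms

Fit slope and intercept:
  b = (690 − 310) / (log₂ 32 − log₂ 2) = 380 / (5 − 1) = 95 ms/bit
  a = 310 − 95 × 1 = 215 ms
Then RT(16) = 215 + 95 × log₂ 16 = 215 + 95 × 4 ≈ 595.000 ms.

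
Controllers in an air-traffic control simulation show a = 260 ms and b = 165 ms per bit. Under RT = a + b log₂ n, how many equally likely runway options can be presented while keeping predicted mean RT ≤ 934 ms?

16

165·log₂ n ≤ 934 − 260 = 674, giving log₂ n ≤ 4.0848 and n ≤ 16.969. The largest whole number is 16.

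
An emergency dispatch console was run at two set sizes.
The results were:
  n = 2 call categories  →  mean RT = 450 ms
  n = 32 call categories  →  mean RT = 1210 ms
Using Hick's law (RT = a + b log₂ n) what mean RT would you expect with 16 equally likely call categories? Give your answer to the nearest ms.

1020 ms

Fit slope and intercept:
  b = (1210 − 450) / (log₂ 32 − log₂ 2) = 760 / (5 − 1) = 190 ms/bit
  a = 450 − 190 × 1 = 260 ms
Then RT(16) = 260 + 190 × log₂ 16 = 260 + 190 × 4 ≈ 1020.000 ms.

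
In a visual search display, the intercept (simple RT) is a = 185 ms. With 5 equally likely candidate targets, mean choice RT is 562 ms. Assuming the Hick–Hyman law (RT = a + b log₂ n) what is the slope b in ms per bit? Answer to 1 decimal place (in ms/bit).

log₂(5) = 2.3219 bits.
b = (RT − a)/log₂ n = (562 − 185) / 2.3219 = 162.365 ms/bit.

162.4 ms/bit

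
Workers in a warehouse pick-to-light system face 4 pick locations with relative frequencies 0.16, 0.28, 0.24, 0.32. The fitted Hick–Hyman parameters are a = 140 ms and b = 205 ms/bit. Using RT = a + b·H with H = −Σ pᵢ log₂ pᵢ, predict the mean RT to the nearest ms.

Entropy contributions −pᵢ log₂ pᵢ: 0.4230, 0.5142, 0.4941, 0.5260; sum H = 1.9574 bits.
RT = a + bH = 140 + 205·1.9574 = 541.27 ms.

541 ms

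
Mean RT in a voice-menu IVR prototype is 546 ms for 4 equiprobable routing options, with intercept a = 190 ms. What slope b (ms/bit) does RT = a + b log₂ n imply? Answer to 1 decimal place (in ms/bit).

178.0 ms/bit

b = (546 − 190) / log₂(4) = 356 / 2 = 178.000 ms/bit.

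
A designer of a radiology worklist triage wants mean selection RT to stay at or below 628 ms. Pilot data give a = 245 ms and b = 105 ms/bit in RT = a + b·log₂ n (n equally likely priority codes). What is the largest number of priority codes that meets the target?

Set 245 + 105·log₂ n ≤ 628 → log₂ n ≤ (628 − 245)/105 = 3.6476.
So n ≤ 2^3.6476 = 12.533; the largest integer n is 12.

12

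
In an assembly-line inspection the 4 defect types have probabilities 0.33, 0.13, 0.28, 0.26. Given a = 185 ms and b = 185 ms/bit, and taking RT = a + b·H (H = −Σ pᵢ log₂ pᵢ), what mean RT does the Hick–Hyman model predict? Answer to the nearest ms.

Entropy contributions −pᵢ log₂ pᵢ: 0.5278, 0.3826, 0.5142, 0.5053; sum H = 1.9300 bits.
RT = a + bH = 185 + 185·1.9300 = 542.05 ms.

542 ms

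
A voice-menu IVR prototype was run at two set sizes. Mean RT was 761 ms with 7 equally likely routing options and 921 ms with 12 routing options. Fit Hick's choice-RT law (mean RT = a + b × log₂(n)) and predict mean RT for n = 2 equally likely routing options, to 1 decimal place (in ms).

With log₂ n on the abscissa the relation is linear; from the two conditions:
  b = (921 − 761) / (log₂ 12 − log₂ 7) = 160 / (3.5850 − 2.8074) = 205.759 ms/bit
  a = 761 − 205.759 × 2.8074 = 183.361 ms
Then RT(2) = 183.361 + 205.759 × log₂ 2 = 183.361 + 205.759 × 1 ≈ 389.120 ms.

389.1 ms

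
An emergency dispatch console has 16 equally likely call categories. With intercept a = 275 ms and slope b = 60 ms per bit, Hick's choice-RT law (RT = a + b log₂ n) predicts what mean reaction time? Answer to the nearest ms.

log₂(16) = 4 bits, so RT = 275 + 60 × 4 ≈ 515.000 ms.

515 ms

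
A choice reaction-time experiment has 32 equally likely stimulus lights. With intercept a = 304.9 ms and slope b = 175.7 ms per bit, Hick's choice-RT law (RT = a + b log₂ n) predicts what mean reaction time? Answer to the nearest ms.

log₂(32) = 5 bits, so RT = 304.9 + 175.7 × 5 ≈ 1183.400 ms.

1183 ms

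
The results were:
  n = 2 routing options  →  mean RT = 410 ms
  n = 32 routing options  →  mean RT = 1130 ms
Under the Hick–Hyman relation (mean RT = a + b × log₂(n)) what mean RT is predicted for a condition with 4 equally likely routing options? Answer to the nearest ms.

Fit slope and intercept:
  b = (1130 − 410) / (log₂ 32 − log₂ 2) = 720 / (5 − 1) = 180 ms/bit
  a = 410 − 180 × 1 = 230 ms
Then RT(4) = 230 + 180 × log₂ 4 = 230 + 180 × 2 ≈ 590.000 ms.

590 ms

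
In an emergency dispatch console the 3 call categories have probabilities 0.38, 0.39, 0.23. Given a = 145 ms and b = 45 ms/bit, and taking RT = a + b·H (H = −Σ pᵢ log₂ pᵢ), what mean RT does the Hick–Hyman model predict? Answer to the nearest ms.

Entropy contributions −pᵢ log₂ pᵢ: 0.5305, 0.5298, 0.4877; sum H = 1.5479 bits.
RT = a + bH = 145 + 45·1.5479 = 214.66 ms.

215 ms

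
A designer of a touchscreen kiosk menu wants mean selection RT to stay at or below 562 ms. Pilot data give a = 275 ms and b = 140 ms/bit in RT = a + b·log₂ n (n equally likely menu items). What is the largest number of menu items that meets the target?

4

Set 275 + 140·log₂ n ≤ 562 → log₂ n ≤ (562 − 275)/140 = 2.0500.
So n ≤ 2^2.0500 = 4.141; the largest integer n is 4.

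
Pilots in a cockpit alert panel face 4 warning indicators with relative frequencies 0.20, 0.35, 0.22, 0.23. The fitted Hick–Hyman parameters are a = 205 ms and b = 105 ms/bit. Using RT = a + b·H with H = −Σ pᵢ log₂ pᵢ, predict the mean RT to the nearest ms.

Entropy contributions −pᵢ log₂ pᵢ: 0.4644, 0.5301, 0.4806, 0.4877; sum H = 1.9627 bits.
RT = a + bH = 205 + 105·1.9627 = 411.09 ms.

411 ms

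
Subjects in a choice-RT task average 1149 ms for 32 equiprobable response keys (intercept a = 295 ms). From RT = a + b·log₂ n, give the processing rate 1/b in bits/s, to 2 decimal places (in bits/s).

5.85 bits/s

Choice component = 1149 − 295 = 854 ms over log₂(32) = 5 bits.
b = 854 / 5 = 170.800 ms/bit, so 1/b = 5.855 bits/s.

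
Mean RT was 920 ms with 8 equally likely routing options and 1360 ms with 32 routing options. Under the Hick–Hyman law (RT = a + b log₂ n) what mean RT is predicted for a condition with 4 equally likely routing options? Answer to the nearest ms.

RT is linear in log₂ n, so two points fix the line:
  b = (1360 − 920) / (log₂ 32 − log₂ 8) = 440 / (5 − 3) = 220 ms/bit
  a = 920 − 220 × 3 = 260 ms
Then RT(4) = 260 + 220 × log₂ 4 = 260 + 220 × 2 ≈ 700.000 ms.

700 ms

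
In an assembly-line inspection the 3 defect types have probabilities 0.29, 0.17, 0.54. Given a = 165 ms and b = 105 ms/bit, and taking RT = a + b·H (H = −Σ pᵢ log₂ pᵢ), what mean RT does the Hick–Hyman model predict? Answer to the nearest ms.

315 ms

Entropy contributions −pᵢ log₂ pᵢ: 0.5179, 0.4346, 0.4800; sum H = 1.4325 bits.
RT = a + bH = 165 + 105·1.4325 = 315.42 ms.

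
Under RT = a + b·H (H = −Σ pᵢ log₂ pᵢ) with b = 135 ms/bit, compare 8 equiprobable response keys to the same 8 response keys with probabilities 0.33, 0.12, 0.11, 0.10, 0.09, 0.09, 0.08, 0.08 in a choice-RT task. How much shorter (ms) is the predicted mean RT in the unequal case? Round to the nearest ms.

29 ms

Equiprobable entropy H₀ = log₂ 8 = 3.0000 bits.
Skewed entropy H = −Σ pᵢ log₂ pᵢ = 2.7857 bits.
ΔRT = b·(H₀ − H) = 135 × 0.2143 = 28.93 ms.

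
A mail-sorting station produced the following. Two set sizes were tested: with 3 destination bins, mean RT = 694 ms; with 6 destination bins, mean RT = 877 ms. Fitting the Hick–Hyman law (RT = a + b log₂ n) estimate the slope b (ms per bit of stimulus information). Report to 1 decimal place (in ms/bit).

Slope: b = (877 − 694) / (log₂ 6 − log₂ 3) = 183/1.0000 = 183.000 ms/bit.

183.0 ms/bit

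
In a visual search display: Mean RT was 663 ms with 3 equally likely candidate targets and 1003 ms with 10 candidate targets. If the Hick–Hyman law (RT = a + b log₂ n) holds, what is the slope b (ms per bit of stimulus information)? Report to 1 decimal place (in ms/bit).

195.7 ms/bit

Slope: b = (1003 − 663) / (log₂ 10 − log₂ 3) = 340/1.7370 = 195.744 ms/bit.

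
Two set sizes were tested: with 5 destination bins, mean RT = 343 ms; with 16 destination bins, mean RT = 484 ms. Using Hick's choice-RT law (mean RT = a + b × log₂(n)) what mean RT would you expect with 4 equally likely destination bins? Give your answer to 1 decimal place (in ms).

With log₂ n on the abscissa the relation is linear; from the two conditions:
  b = (484 − 343) / (log₂ 16 − log₂ 5) = 141 / (4 − 2.3219) = 84.025 ms/bit
  a = 343 − 84.025 × 2.3219 = 147.900 ms
Then RT(4) = 147.900 + 84.025 × log₂ 4 = 147.900 + 84.025 × 2 ≈ 315.950 ms.

315.9 ms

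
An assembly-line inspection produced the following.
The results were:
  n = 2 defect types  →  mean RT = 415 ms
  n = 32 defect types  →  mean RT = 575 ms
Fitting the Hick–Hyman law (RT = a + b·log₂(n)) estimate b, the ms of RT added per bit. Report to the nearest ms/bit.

The slope on a log₂ axis is (575 − 415) / (5 − 1) = 40 ms/bit.

40 ms/bit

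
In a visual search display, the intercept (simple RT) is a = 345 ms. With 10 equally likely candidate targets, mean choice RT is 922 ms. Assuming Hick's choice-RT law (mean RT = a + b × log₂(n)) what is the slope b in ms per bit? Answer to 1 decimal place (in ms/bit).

10 alternatives carry log₂ 10 = 3.3219 bits; the choice cost is 922 − 345 = 577 ms, so b = 577/3.3219 = 173.694 ms/bit.

173.7 ms/bit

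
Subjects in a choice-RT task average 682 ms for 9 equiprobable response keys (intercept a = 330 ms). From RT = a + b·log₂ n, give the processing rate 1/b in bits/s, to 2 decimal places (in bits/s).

Choice component = 682 − 330 = 352 ms over log₂(9) = 3.1699 bits.
b = 352 / 3.1699 = 111.044 ms/bit, so 1/b = 9.005 bits/s.

9.01 bits/s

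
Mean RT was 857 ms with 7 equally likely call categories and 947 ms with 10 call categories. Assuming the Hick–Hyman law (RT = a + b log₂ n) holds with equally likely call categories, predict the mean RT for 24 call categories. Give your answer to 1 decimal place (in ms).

1167.9 ms

RT is linear in log₂ n, so two points fix the line:
  b = (947 − 857) / (log₂ 10 − log₂ 7) = 90 / (3.3219 − 2.8074) = 174.902 ms/bit
  a = 857 − 174.902 × 2.8074 = 365.987 ms
Then RT(24) = 365.987 + 174.902 × log₂ 24 = 365.987 + 174.902 × 4.5850 ≈ 1167.908 ms.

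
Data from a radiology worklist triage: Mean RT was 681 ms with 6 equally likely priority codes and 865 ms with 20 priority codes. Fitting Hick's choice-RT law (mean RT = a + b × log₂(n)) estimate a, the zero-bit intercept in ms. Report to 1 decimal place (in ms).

The slope on a log₂ axis is (865 − 681) / (4.3219 − 2.5850) = 105.932 ms/bit.
Intercept: a = 681 − 105.932·log₂(6) = 407.170 ms.

407.2 ms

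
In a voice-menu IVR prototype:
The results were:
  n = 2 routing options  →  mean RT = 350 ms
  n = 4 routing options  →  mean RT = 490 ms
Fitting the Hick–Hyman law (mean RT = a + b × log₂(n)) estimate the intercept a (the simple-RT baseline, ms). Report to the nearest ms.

The slope on a log₂ axis is (490 − 350) / (2 − 1) = 140 ms/bit.
Intercept: a = 350 − 140·log₂(2) = 210.000 ms.

210 ms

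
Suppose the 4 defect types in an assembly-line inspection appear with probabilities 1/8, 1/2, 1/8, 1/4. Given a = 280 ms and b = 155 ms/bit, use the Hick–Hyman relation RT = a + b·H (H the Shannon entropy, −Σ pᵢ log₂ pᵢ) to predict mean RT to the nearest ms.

551 ms

H = −Σ pᵢ log₂ pᵢ = 0.125·3 + 0.5·1 + 0.125·3 + 0.25·2 = 1.750 bits.
RT = 280 + 155 × 1.750 = 551.25 ms.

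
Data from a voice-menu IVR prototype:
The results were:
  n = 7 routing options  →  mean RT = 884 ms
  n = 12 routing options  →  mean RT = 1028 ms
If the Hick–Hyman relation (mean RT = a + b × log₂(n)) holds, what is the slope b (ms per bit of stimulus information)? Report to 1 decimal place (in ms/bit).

185.2 ms/bit

Slope: b = (1028 − 884) / (log₂ 12 − log₂ 7) = 144/0.7776 = 185.183 ms/bit.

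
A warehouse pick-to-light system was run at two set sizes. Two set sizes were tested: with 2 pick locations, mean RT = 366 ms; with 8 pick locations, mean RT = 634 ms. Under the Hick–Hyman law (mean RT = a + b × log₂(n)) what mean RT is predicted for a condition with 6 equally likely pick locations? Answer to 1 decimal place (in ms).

Fit slope and intercept:
  b = (634 − 366) / (log₂ 8 − log₂ 2) = 268 / (3 − 1) = 134.000 ms/bit
  a = 366 − 134.000 × 1 = 232.000 ms
Then RT(6) = 232.000 + 134.000 × log₂ 6 = 232.000 + 134.000 × 2.5850 ≈ 578.385 ms.

578.4 ms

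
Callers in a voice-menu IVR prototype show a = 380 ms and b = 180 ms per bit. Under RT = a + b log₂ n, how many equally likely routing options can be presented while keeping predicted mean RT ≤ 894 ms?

7

180·log₂ n ≤ 894 − 380 = 514, giving log₂ n ≤ 2.8556 and n ≤ 7.238. The largest whole number is 7.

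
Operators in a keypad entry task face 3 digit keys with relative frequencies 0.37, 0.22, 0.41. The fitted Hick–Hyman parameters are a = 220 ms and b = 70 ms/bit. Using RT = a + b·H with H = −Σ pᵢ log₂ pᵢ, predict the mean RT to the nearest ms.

328 ms

H = 0.37·log₂(1/0.37) + 0.22·log₂(1/0.22) + 0.41·log₂(1/0.41) = 1.5387 bits.
RT = 220 + 70 × 1.5387 = 327.71 ms.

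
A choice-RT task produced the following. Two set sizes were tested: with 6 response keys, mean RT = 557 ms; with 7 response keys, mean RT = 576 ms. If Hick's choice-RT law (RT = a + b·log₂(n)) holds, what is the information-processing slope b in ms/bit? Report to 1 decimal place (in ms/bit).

b = (RT₂ − RT₁)/(log₂ n₂ − log₂ n₁) = (576 − 557)/(2.8074 − 2.5850) = 85.435 ms/bit.

85.4 ms/bit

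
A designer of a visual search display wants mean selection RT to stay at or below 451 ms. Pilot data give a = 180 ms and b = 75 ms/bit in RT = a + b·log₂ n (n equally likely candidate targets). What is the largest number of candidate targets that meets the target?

75·log₂ n ≤ 451 − 180 = 271, giving log₂ n ≤ 3.6133 and n ≤ 12.238. The largest whole number is 12.

12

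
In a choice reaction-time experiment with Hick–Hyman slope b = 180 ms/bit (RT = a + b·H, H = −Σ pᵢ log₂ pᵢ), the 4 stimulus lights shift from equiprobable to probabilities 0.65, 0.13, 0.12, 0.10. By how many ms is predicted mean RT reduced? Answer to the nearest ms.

Equiprobable entropy H₀ = log₂ 4 = 2.0000 bits.
Skewed entropy H = −Σ pᵢ log₂ pᵢ = 1.4859 bits.
ΔRT = b·(H₀ − H) = 180 × 0.5141 = 92.54 ms.

93 ms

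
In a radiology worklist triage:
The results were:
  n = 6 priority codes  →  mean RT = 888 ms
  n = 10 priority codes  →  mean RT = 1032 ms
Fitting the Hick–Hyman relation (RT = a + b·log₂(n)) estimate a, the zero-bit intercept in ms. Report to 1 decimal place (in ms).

Slope: b = (1032 − 888) / (log₂ 10 − log₂ 6) = 144/0.7370 = 195.396 ms/bit.
Intercept: a = 888 − 195.396·log₂(6) = 382.909 ms.

382.9 ms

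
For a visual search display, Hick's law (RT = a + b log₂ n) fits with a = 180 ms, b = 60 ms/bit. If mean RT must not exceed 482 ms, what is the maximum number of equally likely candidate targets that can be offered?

Set 180 + 60·log₂ n ≤ 482 → log₂ n ≤ (482 − 180)/60 = 5.0333.
So n ≤ 2^5.0333 = 32.748; the largest integer n is 32.

32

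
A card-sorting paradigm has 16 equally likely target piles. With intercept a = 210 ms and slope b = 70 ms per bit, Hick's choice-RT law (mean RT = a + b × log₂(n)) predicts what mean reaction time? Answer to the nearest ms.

log₂(16) = 4 bits, so RT = 210 + 70 × 4 ≈ 490.000 ms.

490 ms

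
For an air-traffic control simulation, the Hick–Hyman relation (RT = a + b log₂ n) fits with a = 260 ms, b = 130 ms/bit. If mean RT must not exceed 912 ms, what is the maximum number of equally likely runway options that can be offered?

32

Set 260 + 130·log₂ n ≤ 912 → log₂ n ≤ (912 − 260)/130 = 5.0154.
So n ≤ 2^5.0154 = 32.343; the largest integer n is 32.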